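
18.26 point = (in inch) 0.2536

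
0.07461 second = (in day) 8.635e-07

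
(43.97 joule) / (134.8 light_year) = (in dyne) 3.448e-12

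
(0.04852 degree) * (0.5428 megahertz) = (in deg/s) 2.634e+04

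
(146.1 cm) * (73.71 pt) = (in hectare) 3.799e-06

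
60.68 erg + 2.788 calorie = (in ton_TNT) 2.788e-09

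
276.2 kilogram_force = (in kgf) 276.2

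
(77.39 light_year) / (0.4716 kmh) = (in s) 5.589e+18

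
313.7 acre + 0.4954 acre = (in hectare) 127.2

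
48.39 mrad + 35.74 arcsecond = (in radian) 0.04856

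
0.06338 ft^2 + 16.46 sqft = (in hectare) 0.0001535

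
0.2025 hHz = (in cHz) 2025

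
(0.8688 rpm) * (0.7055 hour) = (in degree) 1.324e+04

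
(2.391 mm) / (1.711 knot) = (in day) 3.144e-08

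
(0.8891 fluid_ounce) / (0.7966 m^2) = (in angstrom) 3.301e+05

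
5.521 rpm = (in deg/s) 33.13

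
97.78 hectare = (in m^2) 9.778e+05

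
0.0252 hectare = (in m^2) 252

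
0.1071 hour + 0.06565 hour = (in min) 10.37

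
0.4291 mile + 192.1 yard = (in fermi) 8.662e+17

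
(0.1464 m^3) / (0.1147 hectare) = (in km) 1.276e-07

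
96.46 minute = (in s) 5788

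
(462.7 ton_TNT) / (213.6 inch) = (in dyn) 3.568e+16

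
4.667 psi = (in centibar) 32.18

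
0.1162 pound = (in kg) 0.05271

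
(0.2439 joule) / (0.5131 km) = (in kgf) 4.847e-05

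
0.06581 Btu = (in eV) 4.334e+20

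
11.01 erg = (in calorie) 2.631e-07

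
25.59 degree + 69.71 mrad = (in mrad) 516.3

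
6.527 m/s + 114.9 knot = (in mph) 146.8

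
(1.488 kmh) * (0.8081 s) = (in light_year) 3.531e-17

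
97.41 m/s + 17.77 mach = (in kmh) 2.213e+04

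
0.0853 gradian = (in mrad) 1.34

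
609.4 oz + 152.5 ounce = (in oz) 761.9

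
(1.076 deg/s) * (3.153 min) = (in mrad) 3553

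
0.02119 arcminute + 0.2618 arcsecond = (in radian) 7.433e-06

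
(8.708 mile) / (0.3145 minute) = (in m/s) 742.7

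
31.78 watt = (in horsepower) 0.04262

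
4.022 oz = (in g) 114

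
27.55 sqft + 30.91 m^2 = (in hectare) 0.003347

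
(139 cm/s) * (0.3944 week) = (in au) 2.216e-06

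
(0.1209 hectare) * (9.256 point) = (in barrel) 24.83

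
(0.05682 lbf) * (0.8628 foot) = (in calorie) 0.01589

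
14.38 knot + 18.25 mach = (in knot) 1.209e+04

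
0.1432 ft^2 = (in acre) 3.287e-06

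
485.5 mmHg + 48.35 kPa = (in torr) 848.2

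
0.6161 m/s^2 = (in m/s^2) 0.6161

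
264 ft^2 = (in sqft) 264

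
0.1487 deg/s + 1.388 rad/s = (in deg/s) 79.68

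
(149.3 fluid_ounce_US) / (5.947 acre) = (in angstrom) 1835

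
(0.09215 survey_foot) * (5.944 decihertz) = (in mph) 0.03735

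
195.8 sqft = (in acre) 0.004495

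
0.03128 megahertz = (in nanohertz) 3.128e+13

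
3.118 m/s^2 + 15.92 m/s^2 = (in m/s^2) 19.04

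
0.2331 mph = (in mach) 0.000306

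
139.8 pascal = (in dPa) 1398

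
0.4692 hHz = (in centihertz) 4692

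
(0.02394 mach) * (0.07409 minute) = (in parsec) 1.174e-15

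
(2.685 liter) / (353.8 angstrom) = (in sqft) 8.169e+05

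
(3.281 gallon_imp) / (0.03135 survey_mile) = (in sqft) 0.003182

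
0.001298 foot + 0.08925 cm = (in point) 3.651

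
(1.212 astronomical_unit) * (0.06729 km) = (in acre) 3.015e+09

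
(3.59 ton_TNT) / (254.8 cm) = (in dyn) 5.895e+14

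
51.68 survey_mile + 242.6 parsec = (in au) 5.004e+07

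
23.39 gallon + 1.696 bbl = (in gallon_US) 94.62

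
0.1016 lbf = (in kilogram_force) 0.04608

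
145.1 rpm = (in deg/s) 870.6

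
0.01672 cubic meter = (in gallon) 4.417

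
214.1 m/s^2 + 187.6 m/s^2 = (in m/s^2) 401.7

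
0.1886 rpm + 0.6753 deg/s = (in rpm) 0.3012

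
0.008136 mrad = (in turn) 1.295e-06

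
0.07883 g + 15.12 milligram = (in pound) 0.0002071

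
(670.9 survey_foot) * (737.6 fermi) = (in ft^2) 1.624e-09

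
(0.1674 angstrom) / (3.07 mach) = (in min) 2.669e-16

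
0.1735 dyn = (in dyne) 0.1735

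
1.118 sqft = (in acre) 2.567e-05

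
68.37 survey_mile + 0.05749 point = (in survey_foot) 3.61e+05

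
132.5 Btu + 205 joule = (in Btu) 132.7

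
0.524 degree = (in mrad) 9.146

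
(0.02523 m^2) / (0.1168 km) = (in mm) 0.216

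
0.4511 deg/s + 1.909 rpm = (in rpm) 1.984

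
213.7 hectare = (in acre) 528.1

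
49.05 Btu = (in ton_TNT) 1.237e-05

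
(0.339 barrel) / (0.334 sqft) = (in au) 1.161e-11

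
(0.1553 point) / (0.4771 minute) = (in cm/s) 0.0001914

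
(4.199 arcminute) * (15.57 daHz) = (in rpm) 1.816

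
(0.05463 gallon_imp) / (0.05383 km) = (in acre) 1.14e-09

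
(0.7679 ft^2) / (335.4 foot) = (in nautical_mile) 3.768e-07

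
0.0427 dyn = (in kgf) 4.354e-08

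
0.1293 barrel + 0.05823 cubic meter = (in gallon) 20.81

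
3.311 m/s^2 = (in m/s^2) 3.311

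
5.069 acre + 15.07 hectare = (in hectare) 17.12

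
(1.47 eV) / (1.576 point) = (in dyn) 4.236e-11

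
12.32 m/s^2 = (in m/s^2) 12.32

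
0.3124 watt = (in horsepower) 0.0004189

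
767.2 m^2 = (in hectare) 0.07672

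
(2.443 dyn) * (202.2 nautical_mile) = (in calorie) 2.187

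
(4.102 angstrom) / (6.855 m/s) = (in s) 5.984e-11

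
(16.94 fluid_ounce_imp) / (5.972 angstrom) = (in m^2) 8.06e+05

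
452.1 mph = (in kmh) 727.6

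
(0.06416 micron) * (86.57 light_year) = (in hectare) 5.255e+06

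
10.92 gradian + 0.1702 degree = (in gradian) 11.11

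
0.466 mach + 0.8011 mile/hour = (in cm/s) 1.59e+04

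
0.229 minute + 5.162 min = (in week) 0.0005348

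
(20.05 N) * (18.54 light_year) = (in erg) 3.517e+25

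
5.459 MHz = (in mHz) 5.459e+09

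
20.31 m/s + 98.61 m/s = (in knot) 231.2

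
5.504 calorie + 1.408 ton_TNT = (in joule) 5.891e+09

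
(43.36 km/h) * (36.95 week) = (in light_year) 2.845e-08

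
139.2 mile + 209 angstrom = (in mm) 2.24e+08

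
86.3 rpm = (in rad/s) 9.037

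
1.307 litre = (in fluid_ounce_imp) 46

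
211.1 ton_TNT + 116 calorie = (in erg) 8.832e+18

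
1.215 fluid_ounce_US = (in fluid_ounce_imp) 1.265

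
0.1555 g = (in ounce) 0.005485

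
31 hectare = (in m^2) 3.1e+05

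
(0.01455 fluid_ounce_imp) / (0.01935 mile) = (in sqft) 1.429e-07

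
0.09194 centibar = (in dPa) 919.4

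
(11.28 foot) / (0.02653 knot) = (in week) 0.0004165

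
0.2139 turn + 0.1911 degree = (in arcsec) 2.779e+05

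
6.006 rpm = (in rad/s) 0.6289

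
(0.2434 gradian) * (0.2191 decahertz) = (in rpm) 0.07999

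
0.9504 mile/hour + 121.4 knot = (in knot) 122.2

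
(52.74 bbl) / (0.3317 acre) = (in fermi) 6.247e+12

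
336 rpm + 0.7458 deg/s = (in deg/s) 2017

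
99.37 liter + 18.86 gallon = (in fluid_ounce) 5774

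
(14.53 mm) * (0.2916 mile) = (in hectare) 0.0006819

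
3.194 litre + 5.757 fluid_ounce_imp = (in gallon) 0.887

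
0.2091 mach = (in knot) 138.4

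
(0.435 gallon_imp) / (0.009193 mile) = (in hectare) 1.337e-08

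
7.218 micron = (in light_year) 7.629e-22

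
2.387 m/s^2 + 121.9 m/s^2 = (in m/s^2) 124.3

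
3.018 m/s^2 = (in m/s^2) 3.018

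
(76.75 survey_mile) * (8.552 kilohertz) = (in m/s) 1.056e+09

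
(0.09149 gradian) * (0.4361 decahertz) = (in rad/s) 0.006267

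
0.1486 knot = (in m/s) 0.07645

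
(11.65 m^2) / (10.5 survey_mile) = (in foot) 0.002262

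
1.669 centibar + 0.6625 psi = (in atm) 0.06155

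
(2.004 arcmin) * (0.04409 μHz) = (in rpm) 2.454e-10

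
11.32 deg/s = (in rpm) 1.887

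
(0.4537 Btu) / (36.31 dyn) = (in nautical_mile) 711.8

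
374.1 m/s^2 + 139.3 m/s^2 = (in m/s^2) 513.4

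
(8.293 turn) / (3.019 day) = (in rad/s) 0.0001998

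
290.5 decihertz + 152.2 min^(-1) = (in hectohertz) 0.3159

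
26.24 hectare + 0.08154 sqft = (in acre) 64.84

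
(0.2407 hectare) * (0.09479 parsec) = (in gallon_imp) 1.549e+21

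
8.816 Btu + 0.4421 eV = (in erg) 9.301e+10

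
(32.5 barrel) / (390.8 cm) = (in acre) 0.0003267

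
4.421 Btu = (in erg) 4.664e+10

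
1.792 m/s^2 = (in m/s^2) 1.792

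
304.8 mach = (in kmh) 3.736e+05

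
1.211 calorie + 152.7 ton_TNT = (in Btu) 6.056e+08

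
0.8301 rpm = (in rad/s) 0.08693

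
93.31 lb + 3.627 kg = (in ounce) 1621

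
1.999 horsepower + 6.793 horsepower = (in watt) 6556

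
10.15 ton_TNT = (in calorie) 1.015e+10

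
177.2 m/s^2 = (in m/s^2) 177.2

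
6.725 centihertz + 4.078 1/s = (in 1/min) 248.7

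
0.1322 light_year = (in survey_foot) 4.103e+15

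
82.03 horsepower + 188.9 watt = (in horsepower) 82.28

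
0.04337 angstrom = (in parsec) 1.406e-28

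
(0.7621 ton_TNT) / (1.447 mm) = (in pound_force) 4.954e+11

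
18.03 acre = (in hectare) 7.296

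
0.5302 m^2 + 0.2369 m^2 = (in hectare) 7.671e-05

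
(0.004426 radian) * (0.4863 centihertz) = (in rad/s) 2.152e-05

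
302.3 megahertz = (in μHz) 3.023e+14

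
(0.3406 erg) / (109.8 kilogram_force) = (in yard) 3.459e-11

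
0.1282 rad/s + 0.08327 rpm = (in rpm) 1.307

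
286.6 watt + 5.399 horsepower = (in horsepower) 5.783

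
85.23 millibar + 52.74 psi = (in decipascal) 3.722e+06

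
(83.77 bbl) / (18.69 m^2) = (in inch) 28.05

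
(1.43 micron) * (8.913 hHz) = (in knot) 0.002478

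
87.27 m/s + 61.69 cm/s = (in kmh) 316.4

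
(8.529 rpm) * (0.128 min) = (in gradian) 436.7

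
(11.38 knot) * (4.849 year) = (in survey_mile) 5.563e+05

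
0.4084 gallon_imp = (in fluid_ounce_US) 62.78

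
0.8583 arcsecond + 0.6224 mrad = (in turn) 9.972e-05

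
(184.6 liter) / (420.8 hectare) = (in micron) 0.04387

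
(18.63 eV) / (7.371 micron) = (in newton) 4.049e-13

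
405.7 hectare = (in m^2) 4.057e+06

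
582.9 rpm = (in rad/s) 61.04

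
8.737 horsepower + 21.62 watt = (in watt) 6537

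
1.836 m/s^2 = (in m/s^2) 1.836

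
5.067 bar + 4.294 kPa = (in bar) 5.11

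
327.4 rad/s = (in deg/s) 1.876e+04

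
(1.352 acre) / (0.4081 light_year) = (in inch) 5.579e-11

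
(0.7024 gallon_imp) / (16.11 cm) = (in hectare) 1.982e-06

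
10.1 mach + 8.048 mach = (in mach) 18.15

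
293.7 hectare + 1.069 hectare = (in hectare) 294.8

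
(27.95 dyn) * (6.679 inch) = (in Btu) 4.494e-08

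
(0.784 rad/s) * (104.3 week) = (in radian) 4.946e+07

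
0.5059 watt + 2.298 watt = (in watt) 2.804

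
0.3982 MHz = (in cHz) 3.982e+07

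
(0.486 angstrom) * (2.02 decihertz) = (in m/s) 9.817e-12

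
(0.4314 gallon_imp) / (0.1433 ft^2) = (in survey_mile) 9.154e-05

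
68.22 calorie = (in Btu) 0.2705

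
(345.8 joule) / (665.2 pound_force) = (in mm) 116.9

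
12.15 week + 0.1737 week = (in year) 0.2363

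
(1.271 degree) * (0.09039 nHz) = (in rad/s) 2.005e-12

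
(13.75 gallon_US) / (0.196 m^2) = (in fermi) 2.656e+14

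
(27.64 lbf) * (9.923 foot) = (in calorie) 88.88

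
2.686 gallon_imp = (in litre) 12.21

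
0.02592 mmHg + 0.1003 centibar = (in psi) 0.01505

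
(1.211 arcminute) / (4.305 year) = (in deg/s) 1.487e-10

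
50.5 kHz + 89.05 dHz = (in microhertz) 5.051e+10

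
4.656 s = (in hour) 0.001293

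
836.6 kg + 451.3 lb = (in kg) 1041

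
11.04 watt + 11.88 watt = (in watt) 22.92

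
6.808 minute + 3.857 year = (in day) 1408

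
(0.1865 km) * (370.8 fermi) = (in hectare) 6.915e-15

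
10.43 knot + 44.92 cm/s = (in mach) 0.01708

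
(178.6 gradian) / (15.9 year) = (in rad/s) 5.595e-09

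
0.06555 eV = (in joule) 1.05e-20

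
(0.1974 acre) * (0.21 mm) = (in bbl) 1.055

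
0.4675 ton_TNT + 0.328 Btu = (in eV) 1.221e+28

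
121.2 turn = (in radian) 761.5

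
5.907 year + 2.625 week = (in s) 1.879e+08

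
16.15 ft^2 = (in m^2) 1.5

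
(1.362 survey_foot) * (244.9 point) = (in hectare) 3.587e-06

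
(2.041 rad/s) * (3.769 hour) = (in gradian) 1.763e+06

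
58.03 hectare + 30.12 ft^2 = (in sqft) 6.246e+06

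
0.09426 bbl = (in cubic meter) 0.01499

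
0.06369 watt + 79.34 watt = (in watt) 79.4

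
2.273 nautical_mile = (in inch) 1.657e+05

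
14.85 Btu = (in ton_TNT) 3.745e-06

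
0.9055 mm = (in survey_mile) 5.627e-07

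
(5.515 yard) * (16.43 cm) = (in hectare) 8.286e-05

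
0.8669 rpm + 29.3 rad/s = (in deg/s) 1684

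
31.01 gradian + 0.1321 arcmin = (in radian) 0.4871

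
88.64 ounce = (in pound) 5.54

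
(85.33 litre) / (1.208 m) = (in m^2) 0.07064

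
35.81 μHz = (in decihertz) 0.0003581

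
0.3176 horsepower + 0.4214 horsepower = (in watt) 551.1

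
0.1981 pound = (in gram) 89.86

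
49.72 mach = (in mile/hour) 3.787e+04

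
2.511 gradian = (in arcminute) 135.6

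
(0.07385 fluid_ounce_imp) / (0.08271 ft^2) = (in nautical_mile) 1.474e-07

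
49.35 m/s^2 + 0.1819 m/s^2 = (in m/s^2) 49.53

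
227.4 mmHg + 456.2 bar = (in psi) 6621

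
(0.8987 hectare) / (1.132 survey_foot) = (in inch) 1.025e+06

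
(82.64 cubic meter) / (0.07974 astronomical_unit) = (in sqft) 7.457e-08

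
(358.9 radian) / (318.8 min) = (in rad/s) 0.01876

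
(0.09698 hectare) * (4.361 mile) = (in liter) 6.806e+09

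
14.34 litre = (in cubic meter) 0.01434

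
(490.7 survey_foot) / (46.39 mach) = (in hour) 2.63e-06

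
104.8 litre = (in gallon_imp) 23.05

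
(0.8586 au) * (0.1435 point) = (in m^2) 6.502e+06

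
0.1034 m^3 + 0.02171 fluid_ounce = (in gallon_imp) 22.74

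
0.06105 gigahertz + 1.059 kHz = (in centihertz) 6.105e+09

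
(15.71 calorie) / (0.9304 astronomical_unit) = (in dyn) 4.723e-05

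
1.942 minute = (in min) 1.942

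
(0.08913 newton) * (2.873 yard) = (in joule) 0.2342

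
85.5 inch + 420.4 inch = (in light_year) 1.358e-15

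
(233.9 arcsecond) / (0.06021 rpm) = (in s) 0.1798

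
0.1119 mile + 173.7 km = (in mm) 1.739e+08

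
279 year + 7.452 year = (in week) 1.494e+04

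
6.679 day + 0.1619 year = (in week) 9.396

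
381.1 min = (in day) 0.2647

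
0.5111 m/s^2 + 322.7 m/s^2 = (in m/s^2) 323.2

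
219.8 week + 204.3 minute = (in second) 1.329e+08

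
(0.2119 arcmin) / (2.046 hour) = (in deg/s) 4.795e-07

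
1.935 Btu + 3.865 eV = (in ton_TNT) 4.879e-07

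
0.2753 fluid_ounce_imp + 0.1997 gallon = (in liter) 0.7638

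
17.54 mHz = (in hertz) 0.01754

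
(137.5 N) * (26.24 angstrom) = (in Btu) 3.42e-10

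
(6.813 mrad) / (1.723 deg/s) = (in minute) 0.003776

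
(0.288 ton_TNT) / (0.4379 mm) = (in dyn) 2.752e+17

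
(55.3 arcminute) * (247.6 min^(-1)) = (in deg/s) 3.803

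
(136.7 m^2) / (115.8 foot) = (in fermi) 3.873e+15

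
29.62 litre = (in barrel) 0.1863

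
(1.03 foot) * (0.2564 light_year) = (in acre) 1.882e+11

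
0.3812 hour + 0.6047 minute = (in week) 0.002329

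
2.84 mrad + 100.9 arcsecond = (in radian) 0.003329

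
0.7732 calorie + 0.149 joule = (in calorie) 0.8088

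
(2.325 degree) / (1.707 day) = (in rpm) 2.627e-06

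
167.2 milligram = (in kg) 0.0001672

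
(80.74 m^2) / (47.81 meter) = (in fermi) 1.689e+15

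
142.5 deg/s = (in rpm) 23.75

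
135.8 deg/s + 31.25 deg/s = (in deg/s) 167.1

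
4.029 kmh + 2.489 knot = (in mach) 0.007047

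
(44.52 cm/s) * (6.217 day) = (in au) 1.599e-06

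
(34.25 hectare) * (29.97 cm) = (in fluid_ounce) 3.471e+09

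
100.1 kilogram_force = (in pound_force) 220.7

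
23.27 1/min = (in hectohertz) 0.003878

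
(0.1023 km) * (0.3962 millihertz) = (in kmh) 0.1459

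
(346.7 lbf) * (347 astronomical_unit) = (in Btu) 7.588e+13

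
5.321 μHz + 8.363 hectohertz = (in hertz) 836.3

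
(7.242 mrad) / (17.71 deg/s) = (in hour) 6.508e-06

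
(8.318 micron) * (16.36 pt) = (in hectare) 4.801e-12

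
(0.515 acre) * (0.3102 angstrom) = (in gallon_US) 1.708e-05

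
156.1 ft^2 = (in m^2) 14.5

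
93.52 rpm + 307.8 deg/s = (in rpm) 144.8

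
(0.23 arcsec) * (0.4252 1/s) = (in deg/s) 2.717e-05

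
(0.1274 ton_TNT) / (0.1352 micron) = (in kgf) 4.02e+14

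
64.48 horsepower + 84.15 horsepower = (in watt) 1.108e+05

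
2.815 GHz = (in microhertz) 2.815e+15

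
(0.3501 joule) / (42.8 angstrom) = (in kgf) 8.341e+06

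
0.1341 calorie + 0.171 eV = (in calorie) 0.1341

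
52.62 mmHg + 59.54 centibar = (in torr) 499.2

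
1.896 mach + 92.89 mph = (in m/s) 687.1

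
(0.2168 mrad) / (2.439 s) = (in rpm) 0.0008488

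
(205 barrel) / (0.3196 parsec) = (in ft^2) 3.557e-14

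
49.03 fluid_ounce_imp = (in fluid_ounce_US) 47.11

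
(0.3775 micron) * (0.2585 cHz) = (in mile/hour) 2.183e-09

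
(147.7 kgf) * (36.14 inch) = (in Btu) 1.26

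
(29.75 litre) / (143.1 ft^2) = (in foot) 0.007342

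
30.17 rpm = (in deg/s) 181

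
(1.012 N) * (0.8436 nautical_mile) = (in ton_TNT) 3.779e-07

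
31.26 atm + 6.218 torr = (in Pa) 3.168e+06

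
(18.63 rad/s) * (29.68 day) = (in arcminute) 1.642e+11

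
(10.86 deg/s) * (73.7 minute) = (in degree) 4.802e+04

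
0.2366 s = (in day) 2.738e-06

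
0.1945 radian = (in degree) 11.14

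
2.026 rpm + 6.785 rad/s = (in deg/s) 400.9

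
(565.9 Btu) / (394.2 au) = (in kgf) 1.032e-09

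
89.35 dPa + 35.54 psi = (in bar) 2.45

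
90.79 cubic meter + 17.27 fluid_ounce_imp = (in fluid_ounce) 3.07e+06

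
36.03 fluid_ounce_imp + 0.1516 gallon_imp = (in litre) 1.713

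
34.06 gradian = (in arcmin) 1839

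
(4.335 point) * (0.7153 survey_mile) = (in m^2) 1.76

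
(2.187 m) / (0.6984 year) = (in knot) 1.93e-07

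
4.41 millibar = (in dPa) 4410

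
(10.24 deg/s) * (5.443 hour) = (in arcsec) 7.223e+08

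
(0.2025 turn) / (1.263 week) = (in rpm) 1.591e-05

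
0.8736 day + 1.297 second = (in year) 0.002393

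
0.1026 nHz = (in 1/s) 1.026e-10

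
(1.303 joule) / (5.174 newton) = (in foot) 0.8262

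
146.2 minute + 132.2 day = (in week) 18.9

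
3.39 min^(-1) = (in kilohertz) 5.65e-05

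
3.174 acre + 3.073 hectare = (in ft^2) 4.69e+05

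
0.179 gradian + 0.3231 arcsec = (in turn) 0.0004477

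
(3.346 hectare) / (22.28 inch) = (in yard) 6.466e+04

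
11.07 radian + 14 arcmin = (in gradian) 705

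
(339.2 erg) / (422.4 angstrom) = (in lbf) 180.5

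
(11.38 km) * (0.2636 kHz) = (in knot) 5.831e+06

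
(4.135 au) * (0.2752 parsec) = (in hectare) 5.253e+23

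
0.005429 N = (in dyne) 542.9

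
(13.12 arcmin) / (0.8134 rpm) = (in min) 0.0007468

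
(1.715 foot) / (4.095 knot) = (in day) 2.872e-06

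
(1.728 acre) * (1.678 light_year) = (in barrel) 6.983e+20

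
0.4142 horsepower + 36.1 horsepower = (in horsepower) 36.51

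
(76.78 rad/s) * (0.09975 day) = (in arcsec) 1.365e+11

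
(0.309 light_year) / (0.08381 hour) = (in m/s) 9.689e+12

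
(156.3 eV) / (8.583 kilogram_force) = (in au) 1.989e-30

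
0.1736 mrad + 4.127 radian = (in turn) 0.6569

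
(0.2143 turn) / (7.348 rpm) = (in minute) 0.02916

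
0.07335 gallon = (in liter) 0.2777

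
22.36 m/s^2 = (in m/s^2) 22.36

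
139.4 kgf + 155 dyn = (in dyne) 1.367e+08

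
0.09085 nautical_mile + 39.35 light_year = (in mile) 2.313e+14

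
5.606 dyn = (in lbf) 1.26e-05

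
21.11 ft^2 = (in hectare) 0.0001961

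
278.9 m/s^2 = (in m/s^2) 278.9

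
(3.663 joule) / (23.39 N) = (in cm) 15.66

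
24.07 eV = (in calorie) 9.217e-19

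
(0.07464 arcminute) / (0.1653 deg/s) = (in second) 0.007526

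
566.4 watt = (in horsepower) 0.7596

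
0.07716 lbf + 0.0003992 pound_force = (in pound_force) 0.07756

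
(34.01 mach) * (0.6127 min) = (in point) 1.207e+09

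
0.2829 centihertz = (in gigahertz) 2.829e-12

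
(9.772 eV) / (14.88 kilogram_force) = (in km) 1.073e-23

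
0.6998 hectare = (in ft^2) 7.533e+04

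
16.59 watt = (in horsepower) 0.02225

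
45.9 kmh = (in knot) 24.78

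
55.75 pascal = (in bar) 0.0005575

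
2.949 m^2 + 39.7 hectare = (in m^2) 3.97e+05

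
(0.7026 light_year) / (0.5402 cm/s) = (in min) 2.051e+16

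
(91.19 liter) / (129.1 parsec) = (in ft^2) 2.464e-19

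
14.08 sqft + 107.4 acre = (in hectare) 43.46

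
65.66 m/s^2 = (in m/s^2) 65.66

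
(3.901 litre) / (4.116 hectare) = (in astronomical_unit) 6.335e-19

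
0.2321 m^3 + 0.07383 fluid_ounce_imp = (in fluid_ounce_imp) 8169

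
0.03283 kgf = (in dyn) 3.22e+04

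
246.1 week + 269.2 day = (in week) 284.6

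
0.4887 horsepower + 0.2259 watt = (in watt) 364.6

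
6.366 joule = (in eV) 3.973e+19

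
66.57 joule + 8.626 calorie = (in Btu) 0.0973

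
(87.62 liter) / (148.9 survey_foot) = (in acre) 4.771e-07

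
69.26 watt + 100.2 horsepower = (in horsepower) 100.3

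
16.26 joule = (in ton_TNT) 3.886e-09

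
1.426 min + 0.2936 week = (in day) 2.056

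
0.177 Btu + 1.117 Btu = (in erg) 1.365e+10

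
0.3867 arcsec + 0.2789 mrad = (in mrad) 0.2808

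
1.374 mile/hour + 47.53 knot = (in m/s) 25.07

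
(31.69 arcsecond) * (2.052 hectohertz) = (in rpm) 0.3011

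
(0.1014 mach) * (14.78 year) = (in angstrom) 1.609e+20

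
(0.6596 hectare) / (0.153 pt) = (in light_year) 1.292e-08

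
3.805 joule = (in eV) 2.375e+19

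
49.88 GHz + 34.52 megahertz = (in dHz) 4.991e+11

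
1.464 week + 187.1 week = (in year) 3.616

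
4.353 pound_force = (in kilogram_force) 1.974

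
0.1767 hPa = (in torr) 0.1325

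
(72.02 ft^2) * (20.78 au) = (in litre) 2.08e+16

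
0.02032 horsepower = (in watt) 15.15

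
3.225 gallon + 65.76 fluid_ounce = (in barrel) 0.08902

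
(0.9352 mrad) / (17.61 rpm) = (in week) 8.385e-10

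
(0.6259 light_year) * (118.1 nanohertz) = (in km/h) 2.518e+09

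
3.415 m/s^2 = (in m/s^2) 3.415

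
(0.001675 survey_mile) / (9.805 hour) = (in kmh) 0.0002749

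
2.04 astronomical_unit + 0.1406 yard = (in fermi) 3.052e+26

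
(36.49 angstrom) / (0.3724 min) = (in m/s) 1.633e-10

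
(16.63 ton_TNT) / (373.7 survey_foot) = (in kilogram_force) 6.229e+07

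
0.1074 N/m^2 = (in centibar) 0.0001074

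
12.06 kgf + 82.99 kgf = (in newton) 932.1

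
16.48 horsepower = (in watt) 1.229e+04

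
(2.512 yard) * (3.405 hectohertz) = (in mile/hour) 1750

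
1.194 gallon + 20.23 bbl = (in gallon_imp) 708.5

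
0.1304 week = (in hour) 21.91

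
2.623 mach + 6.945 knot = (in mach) 2.633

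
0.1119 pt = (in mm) 0.03948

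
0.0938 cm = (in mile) 5.828e-07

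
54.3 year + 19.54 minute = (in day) 1.982e+04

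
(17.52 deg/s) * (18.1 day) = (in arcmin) 1.644e+09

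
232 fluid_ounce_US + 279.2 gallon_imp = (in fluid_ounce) 4.315e+04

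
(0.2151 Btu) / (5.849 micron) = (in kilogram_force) 3.957e+06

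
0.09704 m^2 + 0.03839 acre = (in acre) 0.03841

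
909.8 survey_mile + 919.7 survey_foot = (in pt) 4.151e+09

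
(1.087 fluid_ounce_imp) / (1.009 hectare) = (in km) 3.061e-12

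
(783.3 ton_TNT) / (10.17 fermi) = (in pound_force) 7.245e+25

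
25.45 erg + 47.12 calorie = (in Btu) 0.1869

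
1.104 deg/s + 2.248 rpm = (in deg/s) 14.59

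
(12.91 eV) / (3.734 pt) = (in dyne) 1.57e-10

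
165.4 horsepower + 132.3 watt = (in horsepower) 165.6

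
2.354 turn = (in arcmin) 5.085e+04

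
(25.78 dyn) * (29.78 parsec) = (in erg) 2.369e+21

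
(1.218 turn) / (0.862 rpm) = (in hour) 0.02355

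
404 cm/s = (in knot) 7.853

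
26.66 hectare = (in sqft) 2.87e+06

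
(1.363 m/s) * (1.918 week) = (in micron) 1.581e+12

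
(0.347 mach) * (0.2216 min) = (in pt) 4.453e+06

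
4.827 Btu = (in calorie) 1217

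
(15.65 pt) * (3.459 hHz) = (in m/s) 1.91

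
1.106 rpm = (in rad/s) 0.1158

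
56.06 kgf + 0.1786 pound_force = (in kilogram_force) 56.14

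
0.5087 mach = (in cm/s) 1.732e+04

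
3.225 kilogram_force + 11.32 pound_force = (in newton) 81.98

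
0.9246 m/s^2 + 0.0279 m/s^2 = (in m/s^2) 0.9525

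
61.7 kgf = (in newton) 605.1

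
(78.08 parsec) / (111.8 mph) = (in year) 1.529e+09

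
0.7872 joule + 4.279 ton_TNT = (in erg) 1.79e+17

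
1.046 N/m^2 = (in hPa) 0.01046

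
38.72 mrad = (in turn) 0.006162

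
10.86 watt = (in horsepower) 0.01456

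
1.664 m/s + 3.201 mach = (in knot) 2122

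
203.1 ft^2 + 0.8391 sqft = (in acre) 0.004682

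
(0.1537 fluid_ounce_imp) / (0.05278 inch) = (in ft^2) 0.03506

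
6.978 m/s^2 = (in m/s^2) 6.978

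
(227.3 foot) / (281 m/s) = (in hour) 6.849e-05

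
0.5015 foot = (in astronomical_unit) 1.022e-12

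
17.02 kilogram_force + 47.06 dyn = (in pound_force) 37.52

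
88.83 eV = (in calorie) 3.402e-18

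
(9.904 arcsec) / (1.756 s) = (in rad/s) 2.734e-05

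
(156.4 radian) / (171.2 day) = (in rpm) 0.000101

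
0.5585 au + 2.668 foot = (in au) 0.5585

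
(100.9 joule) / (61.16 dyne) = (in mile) 102.5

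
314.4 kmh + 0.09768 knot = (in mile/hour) 195.5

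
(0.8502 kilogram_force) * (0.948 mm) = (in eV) 4.933e+16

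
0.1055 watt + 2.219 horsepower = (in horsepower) 2.219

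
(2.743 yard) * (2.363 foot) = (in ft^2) 19.45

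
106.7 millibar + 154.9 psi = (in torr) 8091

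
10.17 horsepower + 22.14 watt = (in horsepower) 10.2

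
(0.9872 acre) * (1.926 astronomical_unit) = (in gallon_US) 3.041e+17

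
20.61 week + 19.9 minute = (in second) 1.247e+07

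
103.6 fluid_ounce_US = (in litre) 3.064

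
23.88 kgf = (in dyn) 2.342e+07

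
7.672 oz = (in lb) 0.4795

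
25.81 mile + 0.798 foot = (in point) 1.177e+08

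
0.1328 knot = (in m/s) 0.06832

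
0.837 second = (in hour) 0.0002325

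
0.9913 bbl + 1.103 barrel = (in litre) 333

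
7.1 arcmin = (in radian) 0.002065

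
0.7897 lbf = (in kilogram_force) 0.3582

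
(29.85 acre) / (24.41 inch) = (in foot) 6.392e+05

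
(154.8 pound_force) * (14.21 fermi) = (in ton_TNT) 2.339e-21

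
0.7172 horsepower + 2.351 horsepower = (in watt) 2288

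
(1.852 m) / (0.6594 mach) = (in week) 1.364e-08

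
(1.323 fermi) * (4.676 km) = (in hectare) 6.186e-16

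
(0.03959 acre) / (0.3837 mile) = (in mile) 0.0001612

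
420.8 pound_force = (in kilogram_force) 190.9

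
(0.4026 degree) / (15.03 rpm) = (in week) 7.382e-09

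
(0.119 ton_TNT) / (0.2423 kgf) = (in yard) 2.292e+08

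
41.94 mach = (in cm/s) 1.428e+06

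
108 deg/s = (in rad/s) 1.885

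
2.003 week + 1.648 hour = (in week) 2.013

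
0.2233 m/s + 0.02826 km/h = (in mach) 0.0006789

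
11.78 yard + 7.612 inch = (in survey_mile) 0.006813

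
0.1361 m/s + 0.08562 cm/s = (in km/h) 0.493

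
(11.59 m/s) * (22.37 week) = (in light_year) 1.657e-08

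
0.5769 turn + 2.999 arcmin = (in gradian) 230.8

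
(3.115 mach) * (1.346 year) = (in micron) 4.502e+16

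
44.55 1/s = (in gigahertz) 4.455e-08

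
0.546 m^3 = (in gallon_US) 144.2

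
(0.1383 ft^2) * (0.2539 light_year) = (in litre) 3.086e+16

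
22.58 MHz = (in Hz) 2.258e+07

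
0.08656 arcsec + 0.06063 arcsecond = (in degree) 4.089e-05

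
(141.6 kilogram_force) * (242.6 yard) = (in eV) 1.923e+24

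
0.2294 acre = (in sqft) 9993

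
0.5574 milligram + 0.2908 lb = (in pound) 0.2908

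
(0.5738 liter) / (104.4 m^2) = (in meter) 5.496e-06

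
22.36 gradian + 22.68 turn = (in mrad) 1.429e+05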